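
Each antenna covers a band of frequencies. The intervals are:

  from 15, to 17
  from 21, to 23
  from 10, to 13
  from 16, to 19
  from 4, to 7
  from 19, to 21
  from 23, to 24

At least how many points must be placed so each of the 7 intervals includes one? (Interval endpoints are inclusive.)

5

By right end: [4,7]  [10,13]  [15,17]  [16,19]  [19,21]  [21,23]  [23,24]
[4,7] uncovered → point at 7; [10,13] uncovered → point at 13; [15,17] uncovered → point at 17; [19,21] uncovered → point at 21; [23,24] uncovered → point at 24.
Points: 7, 13, 17, 21, 24 (5 total).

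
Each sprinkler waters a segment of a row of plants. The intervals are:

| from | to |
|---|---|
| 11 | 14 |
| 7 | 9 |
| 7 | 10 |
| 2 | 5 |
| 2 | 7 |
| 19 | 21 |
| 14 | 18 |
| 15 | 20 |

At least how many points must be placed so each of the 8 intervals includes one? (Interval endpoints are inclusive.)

Process intervals by earliest right end; each time one isn't hit yet, stab at its right endpoint.
Sorted: [2,5] [2,7] [7,9] [7,10] [11,14] [14,18] [15,20] [19,21]
{[2,5],[2,7]} hit by 5; {[7,9],[7,10]} hit by 9; {[11,14],[14,18]} hit by 14; {[15,20],[19,21]} hit by 20.
Points: 5, 9, 14, 20 (4 total).

4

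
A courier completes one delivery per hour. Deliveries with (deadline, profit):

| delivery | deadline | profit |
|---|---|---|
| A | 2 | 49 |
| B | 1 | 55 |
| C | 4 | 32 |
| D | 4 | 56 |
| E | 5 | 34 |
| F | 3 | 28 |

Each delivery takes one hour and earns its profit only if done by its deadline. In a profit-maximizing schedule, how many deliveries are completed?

Take jobs in profit order; each goes to the latest open slot no later than its deadline.
By profit: D(d4,56), B(d1,55), A(d2,49), E(d5,34), C(d4,32), F(d3,28)
D→slot 4; B→slot 1; A→slot 2; E→slot 5; C→slot 3; F skipped.
5 of 6 scheduled.

5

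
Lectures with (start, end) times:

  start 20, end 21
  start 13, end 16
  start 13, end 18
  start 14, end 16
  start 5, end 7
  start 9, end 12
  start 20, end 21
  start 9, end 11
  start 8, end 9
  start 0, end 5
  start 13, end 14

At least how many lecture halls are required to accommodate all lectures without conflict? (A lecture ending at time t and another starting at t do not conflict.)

Events (time:±→running): 0:+→1 5:-→0 5:+→1 7:-→0 8:+→1 9:-→0 9:+→1 9:+→2 11:-→1 12:-→0 13:+→1 13:+→2 13:+→3 … peak 3.

3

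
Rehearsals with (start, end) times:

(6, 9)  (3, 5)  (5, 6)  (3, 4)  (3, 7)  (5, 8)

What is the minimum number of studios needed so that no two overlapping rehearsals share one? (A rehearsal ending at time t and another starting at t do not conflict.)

Count concurrent intervals with a sweep; the peak is the room count.
starts: [3, 3, 3, 5, 5, 6]
ends:   [4, 5, 6, 7, 8, 9]
s3→1 s3→2 s3→3  — peak 3.

3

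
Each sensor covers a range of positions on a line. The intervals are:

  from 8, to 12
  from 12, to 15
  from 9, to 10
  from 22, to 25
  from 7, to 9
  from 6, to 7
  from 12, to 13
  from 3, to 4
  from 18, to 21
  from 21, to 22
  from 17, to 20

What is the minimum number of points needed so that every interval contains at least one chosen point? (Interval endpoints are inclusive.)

Sort by right endpoint; whenever an interval is uncovered, place a point at its right end.
By right end: [3,4]  [6,7]  [7,9]  [9,10]  [8,12]  [12,13]  [12,15]  [17,20]  [18,21]  [21,22]  [22,25]
[3,4] uncovered → point at 4; [6,7] uncovered → point at 7; [9,10] uncovered → point at 10; [12,13] uncovered → point at 13; [17,20] uncovered → point at 20; [21,22] uncovered → point at 22.
Points: 4, 7, 10, 13, 20, 22 (6 total).

6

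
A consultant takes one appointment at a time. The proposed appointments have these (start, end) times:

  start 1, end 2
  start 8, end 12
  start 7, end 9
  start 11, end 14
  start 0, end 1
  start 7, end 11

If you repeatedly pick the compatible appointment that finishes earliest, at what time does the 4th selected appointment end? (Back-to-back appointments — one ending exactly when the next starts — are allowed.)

14

Sort by end time and greedily take each interval whose start is ≥ the last chosen end.
By end time: (0,1), (1,2), (7,9), (7,11), (8,12), (11,14).
Pick (0,1); next start ≥ 1 → (1,2); next start ≥ 2 → (7,9); next start ≥ 9 → (11,14).
Selected: (0,1) (1,2) (7,9) (11,14)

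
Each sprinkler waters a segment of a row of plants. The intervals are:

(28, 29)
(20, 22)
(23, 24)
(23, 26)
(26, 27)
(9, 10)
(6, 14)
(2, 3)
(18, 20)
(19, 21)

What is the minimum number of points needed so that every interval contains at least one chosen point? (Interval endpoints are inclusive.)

Sort by right endpoint; whenever an interval is uncovered, place a point at its right end.
Sorted: [2,3] [9,10] [6,14] [18,20] [19,21] [20,22] [23,24] [23,26] [26,27] [28,29]
{[2,3]} hit by 3; {[9,10],[6,14]} hit by 10; {[18,20],[19,21],[20,22]} hit by 20; {[23,24],[23,26]} hit by 24; {[26,27]} hit by 27; {[28,29]} hit by 29.
Points: 3, 10, 20, 24, 27, 29 (6 total).

6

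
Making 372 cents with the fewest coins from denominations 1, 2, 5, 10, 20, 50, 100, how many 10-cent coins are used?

Greedy: take as many of the largest coin as possible, then repeat with the remainder.
372 = 3×100 + 1×50 + 1×20 + 1×2
Count of 10: 0

0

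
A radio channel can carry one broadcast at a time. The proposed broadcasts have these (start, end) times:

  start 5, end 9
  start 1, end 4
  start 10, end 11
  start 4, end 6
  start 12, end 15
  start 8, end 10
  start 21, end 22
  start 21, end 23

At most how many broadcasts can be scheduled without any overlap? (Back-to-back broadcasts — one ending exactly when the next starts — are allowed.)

6

Order by finish time; keep every interval that doesn't clash with the previous kept one.
Sorted by end: (1,4)  (4,6)  (5,9)  (8,10)  (10,11)  (12,15)  (21,22)  (21,23)
take (1,4); take (4,6); take (8,10); take (10,11); take (12,15); take (21,22).
Selected 6 broadcasts.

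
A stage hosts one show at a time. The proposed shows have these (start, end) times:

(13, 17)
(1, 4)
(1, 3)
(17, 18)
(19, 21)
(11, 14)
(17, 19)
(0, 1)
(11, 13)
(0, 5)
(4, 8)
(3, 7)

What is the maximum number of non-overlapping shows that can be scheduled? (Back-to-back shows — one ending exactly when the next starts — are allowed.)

7

By end time: (0,1), (1,3), (1,4), (0,5), (3,7), (4,8), (11,13), (11,14), (13,17), (17,18), (17,19), (19,21).
Pick (0,1); next start ≥ 1 → (1,3); next start ≥ 3 → (3,7); next start ≥ 7 → (11,13); next start ≥ 13 → (13,17); next start ≥ 17 → (17,18); next start ≥ 18 → (19,21).
Selected 7 shows.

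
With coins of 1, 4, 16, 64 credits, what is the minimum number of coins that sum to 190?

Use the largest denomination that fits, subtract, and repeat.
190 − 2×64→62 − 3×16→14 − 3×4→2 − 2×1→0
Total coins = 2 + 3 + 3 + 2 = 10

10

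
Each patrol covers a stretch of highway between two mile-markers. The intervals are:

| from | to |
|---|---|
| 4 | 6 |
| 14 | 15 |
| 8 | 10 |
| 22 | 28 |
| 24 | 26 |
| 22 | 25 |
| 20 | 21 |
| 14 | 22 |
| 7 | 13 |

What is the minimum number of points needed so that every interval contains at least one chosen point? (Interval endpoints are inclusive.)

Sorted: [4,6] [8,10] [7,13] [14,15] [20,21] [14,22] [22,25] [24,26] [22,28]
{[4,6]} hit by 6; {[8,10],[7,13]} hit by 10; {[14,15]} hit by 15; {[20,21],[14,22]} hit by 21; {[22,25],[24,26],[22,28]} hit by 25.
Points: 6, 10, 15, 21, 25 (5 total).

5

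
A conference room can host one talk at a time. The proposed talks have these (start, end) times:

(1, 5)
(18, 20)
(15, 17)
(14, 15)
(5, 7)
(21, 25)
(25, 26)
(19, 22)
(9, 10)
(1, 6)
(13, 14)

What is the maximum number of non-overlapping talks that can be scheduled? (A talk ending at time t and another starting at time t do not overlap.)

9

Sorted by end: (1,5)  (1,6)  (5,7)  (9,10)  (13,14)  (14,15)  (15,17)  (18,20)  (19,22)  (21,25)  (25,26)
take (1,5); take (5,7); take (9,10); take (13,14); take (14,15); take (15,17); take (18,20); take (21,25); take (25,26).
Selected 9 talks.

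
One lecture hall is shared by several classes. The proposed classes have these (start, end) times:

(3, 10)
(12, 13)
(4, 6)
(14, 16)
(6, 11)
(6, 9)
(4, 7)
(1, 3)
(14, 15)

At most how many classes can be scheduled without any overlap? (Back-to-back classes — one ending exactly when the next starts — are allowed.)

Sorted by end: (1,3)  (4,6)  (4,7)  (6,9)  (3,10)  (6,11)  (12,13)  (14,15)  (14,16)
take (1,3); take (4,6); take (6,9); skip (6,11); take (12,13); take (14,15); skip (14,16).
Selected 5 classes.

5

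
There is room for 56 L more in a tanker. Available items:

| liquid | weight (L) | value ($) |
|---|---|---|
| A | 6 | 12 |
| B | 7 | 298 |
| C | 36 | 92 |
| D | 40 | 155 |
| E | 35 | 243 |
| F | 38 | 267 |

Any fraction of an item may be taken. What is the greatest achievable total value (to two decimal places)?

Ratios (sorted): B 42.57, F 7.03, E 6.94, D 3.88, C 2.56, A 2.00
take B (7 @ 298); take F (38 @ 267); take 11/35 of E → 76.37. Capacity used 56/56.
Total value = 641.37

641.37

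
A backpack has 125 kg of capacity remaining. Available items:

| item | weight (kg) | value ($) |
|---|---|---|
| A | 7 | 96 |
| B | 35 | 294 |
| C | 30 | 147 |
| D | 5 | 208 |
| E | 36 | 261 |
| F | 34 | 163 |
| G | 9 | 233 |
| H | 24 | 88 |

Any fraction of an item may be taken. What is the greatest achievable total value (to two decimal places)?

1253.38

Greedy by value/weight ratio, highest first.
Ratios (sorted): D 41.60, G 25.89, A 13.71, B 8.40, E 7.25, C 4.90, F 4.79, H 3.67
take D (5 @ 208); take G (9 @ 233); take A (7 @ 96); take B (35 @ 294); take E (36 @ 261); take C (30 @ 147); take 3/34 of F → 14.38. Capacity used 125/125.
Total value = 1253.38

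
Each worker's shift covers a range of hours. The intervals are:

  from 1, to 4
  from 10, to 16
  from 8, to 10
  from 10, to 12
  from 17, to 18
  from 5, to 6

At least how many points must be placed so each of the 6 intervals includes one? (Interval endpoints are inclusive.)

4

Process intervals by earliest right end; each time one isn't hit yet, stab at its right endpoint.
By right end: [1,4]  [5,6]  [8,10]  [10,12]  [10,16]  [17,18]
[1,4] uncovered → point at 4; [5,6] uncovered → point at 6; [8,10] uncovered → point at 10; [17,18] uncovered → point at 18.
Points: 4, 6, 10, 18 (4 total).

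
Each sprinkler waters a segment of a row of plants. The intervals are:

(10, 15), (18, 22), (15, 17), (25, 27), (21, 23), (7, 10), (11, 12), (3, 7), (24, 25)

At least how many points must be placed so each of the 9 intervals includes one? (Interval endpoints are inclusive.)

5

By right end: [3,7]  [7,10]  [11,12]  [10,15]  [15,17]  [18,22]  [21,23]  [24,25]  [25,27]
[3,7] uncovered → point at 7; [11,12] uncovered → point at 12; [15,17] uncovered → point at 17; [18,22] uncovered → point at 22; [24,25] uncovered → point at 25.
Points: 7, 12, 17, 22, 25 (5 total).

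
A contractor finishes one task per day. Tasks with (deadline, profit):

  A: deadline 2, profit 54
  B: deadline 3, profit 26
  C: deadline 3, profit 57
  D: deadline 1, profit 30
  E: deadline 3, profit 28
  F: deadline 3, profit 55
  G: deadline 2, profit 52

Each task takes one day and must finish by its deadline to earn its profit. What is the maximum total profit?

166

Profit order: C=57 F=55 A=54 G=52 D=30 E=28 B=26
Assign: C→slot 3, F→slot 2, A→slot 1, G skipped, D skipped, E skipped, B skipped.
Slots: [1:A] [2:F] [3:C]
Profit = 54 + 55 + 57 = 166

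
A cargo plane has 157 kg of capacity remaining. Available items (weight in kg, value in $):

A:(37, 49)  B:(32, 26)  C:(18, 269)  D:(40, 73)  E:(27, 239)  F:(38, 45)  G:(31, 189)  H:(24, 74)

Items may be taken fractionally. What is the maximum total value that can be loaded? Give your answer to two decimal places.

866.51

Greedy by value/weight ratio, highest first.
Order: C (269/18=14.94) > E (239/27=8.85) > G (189/31=6.10) > H (74/24=3.08) > D (73/40=1.82) > A (49/37=1.32) > F (45/38=1.18) > B (26/32=0.81)
Fill: take C (18 @ 269) → take E (27 @ 239) → take G (31 @ 189) → take H (24 @ 74) → take D (40 @ 73) → take 17/37 of A → 22.51; 157/157 used.
Total value = 866.51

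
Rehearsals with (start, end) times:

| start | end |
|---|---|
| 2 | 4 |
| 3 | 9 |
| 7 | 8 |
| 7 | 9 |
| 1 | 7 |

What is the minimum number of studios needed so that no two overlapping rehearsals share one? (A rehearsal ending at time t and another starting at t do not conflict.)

3

The answer is the maximum number of intervals overlapping at any instant.
starts: [1, 2, 3, 7, 7]
ends:   [4, 7, 8, 9, 9]
s1→1 s2→2 s3→3  — peak 3.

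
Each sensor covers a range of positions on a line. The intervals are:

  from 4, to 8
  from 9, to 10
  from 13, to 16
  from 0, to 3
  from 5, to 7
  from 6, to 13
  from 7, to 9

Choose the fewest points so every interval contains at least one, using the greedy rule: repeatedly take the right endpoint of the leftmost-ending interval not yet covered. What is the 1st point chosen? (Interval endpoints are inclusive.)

3

Sorted: [0,3] [5,7] [4,8] [7,9] [9,10] [6,13] [13,16]
{[0,3]} hit by 3; {[5,7],[4,8],[7,9]} hit by 7; {[9,10],[6,13]} hit by 10; {[13,16]} hit by 16.
Points: 3, 7, 10, 16 (4 total).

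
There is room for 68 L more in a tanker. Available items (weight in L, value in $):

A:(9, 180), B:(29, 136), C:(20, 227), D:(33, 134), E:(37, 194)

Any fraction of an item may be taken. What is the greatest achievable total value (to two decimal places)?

Order: A (180/9=20.00) > C (227/20=11.35) > E (194/37=5.24) > B (136/29=4.69) > D (134/33=4.06)
Fill: take A (9 @ 180) → take C (20 @ 227) → take E (37 @ 194) → take 2/29 of B → 9.38; 68/68 used.
Total value = 610.38

610.38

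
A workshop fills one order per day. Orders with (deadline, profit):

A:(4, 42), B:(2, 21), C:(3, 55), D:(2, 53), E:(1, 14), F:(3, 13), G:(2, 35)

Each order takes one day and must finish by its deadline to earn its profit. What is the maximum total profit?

Profit order: C=55 D=53 A=42 G=35 B=21 E=14 F=13
Assign: C→slot 3, D→slot 2, A→slot 4, G→slot 1, B skipped, E skipped, F skipped.
Slots: [1:G] [2:D] [3:C] [4:A]
Profit = 35 + 53 + 55 + 42 = 185

185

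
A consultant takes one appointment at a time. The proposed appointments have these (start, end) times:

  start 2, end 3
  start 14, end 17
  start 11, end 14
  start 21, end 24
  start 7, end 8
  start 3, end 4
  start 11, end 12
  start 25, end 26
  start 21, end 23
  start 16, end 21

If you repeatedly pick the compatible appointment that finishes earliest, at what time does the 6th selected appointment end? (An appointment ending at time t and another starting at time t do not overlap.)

Greedy by earliest finish: after sorting by end time, pick each interval compatible with the last pick.
Sorted by end: (2,3)  (3,4)  (7,8)  (11,12)  (11,14)  (14,17)  (16,21)  (21,23)  (21,24)  (25,26)
take (2,3); take (3,4); take (7,8); take (11,12); take (14,17); take (21,23); take (25,26).
Selected: (2,3) (3,4) (7,8) (11,12) (14,17) (21,23) (25,26)

23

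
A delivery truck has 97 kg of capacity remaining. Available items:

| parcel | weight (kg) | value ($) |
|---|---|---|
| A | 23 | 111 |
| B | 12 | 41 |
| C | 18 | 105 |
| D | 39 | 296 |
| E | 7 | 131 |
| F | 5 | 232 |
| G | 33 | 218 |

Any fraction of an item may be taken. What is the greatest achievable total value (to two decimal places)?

952.83

Greedy by value/weight ratio, highest first.
Order: F (232/5=46.40) > E (131/7=18.71) > D (296/39=7.59) > G (218/33=6.61) > C (105/18=5.83) > A (111/23=4.83) > B (41/12=3.42)
Fill: take F (5 @ 232) → take E (7 @ 131) → take D (39 @ 296) → take G (33 @ 218) → take 13/18 of C → 75.83; 97/97 used.
Total value = 952.83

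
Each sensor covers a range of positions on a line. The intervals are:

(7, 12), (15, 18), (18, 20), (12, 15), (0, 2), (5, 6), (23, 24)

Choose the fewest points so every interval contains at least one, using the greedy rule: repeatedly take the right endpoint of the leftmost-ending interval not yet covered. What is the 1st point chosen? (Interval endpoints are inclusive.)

2

By right end: [0,2]  [5,6]  [7,12]  [12,15]  [15,18]  [18,20]  [23,24]
[0,2] uncovered → point at 2; [5,6] uncovered → point at 6; [7,12] uncovered → point at 12; [15,18] uncovered → point at 18; [23,24] uncovered → point at 24.
Points: 2, 6, 12, 18, 24 (5 total).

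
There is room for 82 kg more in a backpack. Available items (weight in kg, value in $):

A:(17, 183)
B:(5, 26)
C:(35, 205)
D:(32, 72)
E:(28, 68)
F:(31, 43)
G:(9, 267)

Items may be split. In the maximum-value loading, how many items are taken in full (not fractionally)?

4

Sort by value per unit weight and fill in that order.
Ratios (sorted): G 29.67, A 10.76, C 5.86, B 5.20, E 2.43, D 2.25, F 1.39
take G (9 @ 267); take A (17 @ 183); take C (35 @ 205); take B (5 @ 26); take 16/28 of E → 38.86. Capacity used 82/82.
4 item(s) taken whole; one partial (take 16/28 of E).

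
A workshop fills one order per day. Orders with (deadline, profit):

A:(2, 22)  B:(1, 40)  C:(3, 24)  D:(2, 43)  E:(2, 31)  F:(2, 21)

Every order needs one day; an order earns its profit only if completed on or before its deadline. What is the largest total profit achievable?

Take jobs in profit order; each goes to the latest open slot no later than its deadline.
Profit order: D=43 B=40 E=31 C=24 A=22 F=21
Assign: D→slot 2, B→slot 1, E skipped, C→slot 3, A skipped, F skipped.
Slots: [1:B] [2:D] [3:C]
Profit = 40 + 43 + 24 = 107

107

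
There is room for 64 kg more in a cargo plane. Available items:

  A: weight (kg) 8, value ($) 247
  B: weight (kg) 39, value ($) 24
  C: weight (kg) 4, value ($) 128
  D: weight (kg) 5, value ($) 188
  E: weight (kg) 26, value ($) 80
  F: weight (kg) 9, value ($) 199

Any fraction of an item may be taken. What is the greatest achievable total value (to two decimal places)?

Sort by value per unit weight and fill in that order.
Ratios (sorted): D 37.60, C 32.00, A 30.88, F 22.11, E 3.08, B 0.62
take D (5 @ 188); take C (4 @ 128); take A (8 @ 247); take F (9 @ 199); take E (26 @ 80); take 12/39 of B → 7.38. Capacity used 64/64.
Total value = 849.38

849.38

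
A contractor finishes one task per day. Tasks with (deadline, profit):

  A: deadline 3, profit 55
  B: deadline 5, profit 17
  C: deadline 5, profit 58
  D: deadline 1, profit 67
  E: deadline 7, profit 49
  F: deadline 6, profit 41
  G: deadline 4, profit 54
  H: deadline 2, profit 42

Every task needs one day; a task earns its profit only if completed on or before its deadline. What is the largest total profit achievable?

By profit: D(d1,67), C(d5,58), A(d3,55), G(d4,54), E(d7,49), H(d2,42), F(d6,41), B(d5,17)
D→slot 1; C→slot 5; A→slot 3; G→slot 4; E→slot 7; H→slot 2; F→slot 6; B skipped.
Profit = 67 + 42 + 55 + 54 + 58 + 41 + 49 = 366

366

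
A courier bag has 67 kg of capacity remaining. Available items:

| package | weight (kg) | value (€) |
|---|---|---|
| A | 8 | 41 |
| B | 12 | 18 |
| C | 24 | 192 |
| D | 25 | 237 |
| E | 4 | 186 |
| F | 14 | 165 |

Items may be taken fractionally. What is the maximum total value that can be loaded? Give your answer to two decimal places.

780.00

Order: E (186/4=46.50) > F (165/14=11.79) > D (237/25=9.48) > C (192/24=8.00) > A (41/8=5.12) > B (18/12=1.50)
Fill: take E (4 @ 186) → take F (14 @ 165) → take D (25 @ 237) → take C (24 @ 192); 67/67 used.
Total value = 780.00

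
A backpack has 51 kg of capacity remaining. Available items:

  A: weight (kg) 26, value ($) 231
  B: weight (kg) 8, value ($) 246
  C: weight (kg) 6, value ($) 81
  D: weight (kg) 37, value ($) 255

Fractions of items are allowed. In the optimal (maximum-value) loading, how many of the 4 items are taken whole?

Ratios (sorted): B 30.75, C 13.50, A 8.88, D 6.89
take B (8 @ 246); take C (6 @ 81); take A (26 @ 231); take 11/37 of D → 75.81. Capacity used 51/51.
3 item(s) taken whole; one partial (take 11/37 of D).

3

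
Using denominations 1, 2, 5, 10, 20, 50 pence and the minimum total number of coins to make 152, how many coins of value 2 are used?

Greedy: take as many of the largest coin as possible, then repeat with the remainder.
152 = 3×50 + 1×2
Count of 2: 1

1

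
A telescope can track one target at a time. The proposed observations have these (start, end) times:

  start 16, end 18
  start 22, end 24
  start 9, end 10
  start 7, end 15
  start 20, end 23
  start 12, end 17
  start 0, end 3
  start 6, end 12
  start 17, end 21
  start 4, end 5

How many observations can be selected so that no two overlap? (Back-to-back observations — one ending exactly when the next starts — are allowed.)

Greedy by earliest finish: after sorting by end time, pick each interval compatible with the last pick.
By end time: (0,3), (4,5), (9,10), (6,12), (7,15), (12,17), (16,18), (17,21), (20,23), (22,24).
Pick (0,3); next start ≥ 3 → (4,5); next start ≥ 5 → (9,10); next start ≥ 10 → (12,17); next start ≥ 17 → (17,21); next start ≥ 21 → (22,24).
Selected 6 observations.

6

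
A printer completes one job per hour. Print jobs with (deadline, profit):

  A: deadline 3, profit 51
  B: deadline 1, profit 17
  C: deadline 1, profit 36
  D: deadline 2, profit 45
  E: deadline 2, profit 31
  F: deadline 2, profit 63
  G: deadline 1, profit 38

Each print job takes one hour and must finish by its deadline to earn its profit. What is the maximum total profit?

Profit order: F=63 A=51 D=45 G=38 C=36 E=31 B=17
Assign: F→slot 2, A→slot 3, D→slot 1, G skipped, C skipped, E skipped, B skipped.
Slots: [1:D] [2:F] [3:A]
Profit = 45 + 63 + 51 = 159

159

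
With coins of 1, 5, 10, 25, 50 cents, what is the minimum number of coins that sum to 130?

130 − 2×50→30 − 1×25→5 − 1×5→0
Total coins = 2 + 1 + 1 = 4

4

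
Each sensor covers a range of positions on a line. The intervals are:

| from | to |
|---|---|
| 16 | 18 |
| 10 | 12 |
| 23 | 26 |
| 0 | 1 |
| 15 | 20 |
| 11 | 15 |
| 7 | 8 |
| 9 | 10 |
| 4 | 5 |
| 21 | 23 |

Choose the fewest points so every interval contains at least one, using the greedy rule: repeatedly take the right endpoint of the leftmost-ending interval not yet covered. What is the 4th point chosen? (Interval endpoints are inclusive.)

10

Process intervals by earliest right end; each time one isn't hit yet, stab at its right endpoint.
Sorted: [0,1] [4,5] [7,8] [9,10] [10,12] [11,15] [16,18] [15,20] [21,23] [23,26]
{[0,1]} hit by 1; {[4,5]} hit by 5; {[7,8]} hit by 8; {[9,10],[10,12]} hit by 10; {[11,15]} hit by 15; {[16,18],[15,20]} hit by 18; {[21,23],[23,26]} hit by 23.
Points: 1, 5, 8, 10, 15, 18, 23 (7 total).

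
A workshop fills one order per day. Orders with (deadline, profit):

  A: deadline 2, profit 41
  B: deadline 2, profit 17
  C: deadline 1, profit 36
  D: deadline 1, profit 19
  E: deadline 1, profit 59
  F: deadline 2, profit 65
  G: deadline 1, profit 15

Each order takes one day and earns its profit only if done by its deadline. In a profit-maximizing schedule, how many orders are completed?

Take jobs in profit order; each goes to the latest open slot no later than its deadline.
By profit: F(d2,65), E(d1,59), A(d2,41), C(d1,36), D(d1,19), B(d2,17), G(d1,15)
F→slot 2; E→slot 1; A skipped; C skipped; D skipped; B skipped; G skipped.
2 of 7 scheduled.

2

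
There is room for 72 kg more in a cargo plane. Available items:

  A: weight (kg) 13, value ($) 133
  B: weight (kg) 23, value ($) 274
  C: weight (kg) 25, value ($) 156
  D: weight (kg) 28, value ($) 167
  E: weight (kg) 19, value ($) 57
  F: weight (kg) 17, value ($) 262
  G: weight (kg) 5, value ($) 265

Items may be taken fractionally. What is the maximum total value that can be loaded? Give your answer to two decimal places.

1021.36

Sort by value per unit weight and fill in that order.
Order: G (265/5=53.00) > F (262/17=15.41) > B (274/23=11.91) > A (133/13=10.23) > C (156/25=6.24) > D (167/28=5.96) > E (57/19=3.00)
Fill: take G (5 @ 265) → take F (17 @ 262) → take B (23 @ 274) → take A (13 @ 133) → take 14/25 of C → 87.36; 72/72 used.
Total value = 1021.36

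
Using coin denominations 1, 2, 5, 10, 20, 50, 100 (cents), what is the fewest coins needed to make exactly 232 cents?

Use the largest denomination that fits, subtract, and repeat.
232 = 2×100 + 1×20 + 1×10 + 1×2
Total coins = 2 + 1 + 1 + 1 = 5

5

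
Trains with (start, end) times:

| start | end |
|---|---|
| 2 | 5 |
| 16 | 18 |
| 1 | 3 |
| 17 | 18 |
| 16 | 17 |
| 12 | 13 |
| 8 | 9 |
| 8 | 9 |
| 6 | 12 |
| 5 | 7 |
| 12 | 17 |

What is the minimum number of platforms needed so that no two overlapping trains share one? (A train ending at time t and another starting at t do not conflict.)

The answer is the maximum number of intervals overlapping at any instant.
starts: [1, 2, 5, 6, 8, 8, 12, 12, 16, 16, 17]
ends:   [3, 5, 7, 9, 9, 12, 13, 17, 17, 18, 18]
s1→1 s2→2 e3→1 e5→0 s5→1 s6→2 e7→1 s8→2 s8→3  — peak 3.

3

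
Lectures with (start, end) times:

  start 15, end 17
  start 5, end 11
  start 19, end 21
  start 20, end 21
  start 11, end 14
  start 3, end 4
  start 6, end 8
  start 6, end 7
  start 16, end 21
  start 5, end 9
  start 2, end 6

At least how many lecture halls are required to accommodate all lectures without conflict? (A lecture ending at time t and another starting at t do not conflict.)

4

Count concurrent intervals with a sweep; the peak is the room count.
starts: [2, 3, 5, 5, 6, 6, 11, 15, 16, 19, 20]
ends:   [4, 6, 7, 8, 9, 11, 14, 17, 21, 21, 21]
s2→1 s3→2 e4→1 s5→2 s5→3 e6→2 s6→3 s6→4  — peak 4.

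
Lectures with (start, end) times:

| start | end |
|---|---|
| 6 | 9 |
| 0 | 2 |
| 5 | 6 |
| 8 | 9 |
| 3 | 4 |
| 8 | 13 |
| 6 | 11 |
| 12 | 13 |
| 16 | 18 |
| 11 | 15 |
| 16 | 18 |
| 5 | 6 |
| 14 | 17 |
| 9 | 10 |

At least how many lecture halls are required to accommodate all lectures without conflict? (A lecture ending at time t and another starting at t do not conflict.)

4

Count concurrent intervals with a sweep; the peak is the room count.
starts: [0, 3, 5, 5, 6, 6, 8, 8, 9, 11, 12, 14, 16, 16]
ends:   [2, 4, 6, 6, 9, 9, 10, 11, 13, 13, 15, 17, 18, 18]
s0→1 e2→0 s3→1 e4→0 s5→1 s5→2 e6→1 e6→0 s6→1 s6→2 s8→3 s8→4  — peak 4.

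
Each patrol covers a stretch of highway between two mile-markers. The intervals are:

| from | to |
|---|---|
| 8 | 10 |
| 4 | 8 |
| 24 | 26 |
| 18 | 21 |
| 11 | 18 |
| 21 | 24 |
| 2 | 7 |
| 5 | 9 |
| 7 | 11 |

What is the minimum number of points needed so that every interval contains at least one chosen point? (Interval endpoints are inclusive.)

By right end: [2,7]  [4,8]  [5,9]  [8,10]  [7,11]  [11,18]  [18,21]  [21,24]  [24,26]
[2,7] uncovered → point at 7; [8,10] uncovered → point at 10; [11,18] uncovered → point at 18; [21,24] uncovered → point at 24.
Points: 7, 10, 18, 24 (4 total).

4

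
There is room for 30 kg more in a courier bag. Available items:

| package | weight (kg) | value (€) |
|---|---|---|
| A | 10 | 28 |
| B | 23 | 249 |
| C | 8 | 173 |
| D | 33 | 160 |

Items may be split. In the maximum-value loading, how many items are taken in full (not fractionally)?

Ratios (sorted): C 21.62, B 10.83, D 4.85, A 2.80
take C (8 @ 173); take 22/23 of B → 238.17. Capacity used 30/30.
1 item(s) taken whole; one partial (take 22/23 of B).

1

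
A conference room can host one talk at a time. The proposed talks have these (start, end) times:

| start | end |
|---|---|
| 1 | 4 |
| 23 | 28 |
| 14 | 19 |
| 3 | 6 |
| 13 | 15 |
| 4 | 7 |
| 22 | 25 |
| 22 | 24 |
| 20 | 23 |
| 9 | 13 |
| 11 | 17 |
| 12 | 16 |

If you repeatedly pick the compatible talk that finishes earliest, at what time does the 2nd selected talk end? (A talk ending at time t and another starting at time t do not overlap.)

Greedy by earliest finish: after sorting by end time, pick each interval compatible with the last pick.
By end time: (1,4), (3,6), (4,7), (9,13), (13,15), (12,16), (11,17), (14,19), (20,23), (22,24), (22,25), (23,28).
Pick (1,4); next start ≥ 4 → (4,7); next start ≥ 7 → (9,13); next start ≥ 13 → (13,15); next start ≥ 15 → (20,23); next start ≥ 23 → (23,28).
Selected: (1,4) (4,7) (9,13) (13,15) (20,23) (23,28)

7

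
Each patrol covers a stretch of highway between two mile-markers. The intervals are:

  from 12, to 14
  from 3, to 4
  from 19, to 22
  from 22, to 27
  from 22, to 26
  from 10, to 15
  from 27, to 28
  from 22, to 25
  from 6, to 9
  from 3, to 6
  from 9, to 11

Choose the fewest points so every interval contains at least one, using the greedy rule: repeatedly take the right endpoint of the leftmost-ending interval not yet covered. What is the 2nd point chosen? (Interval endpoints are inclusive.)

9

By right end: [3,4]  [3,6]  [6,9]  [9,11]  [12,14]  [10,15]  [19,22]  [22,25]  [22,26]  [22,27]  [27,28]
[3,4] uncovered → point at 4; [6,9] uncovered → point at 9; [12,14] uncovered → point at 14; [19,22] uncovered → point at 22; [27,28] uncovered → point at 28.
Points: 4, 9, 14, 22, 28 (5 total).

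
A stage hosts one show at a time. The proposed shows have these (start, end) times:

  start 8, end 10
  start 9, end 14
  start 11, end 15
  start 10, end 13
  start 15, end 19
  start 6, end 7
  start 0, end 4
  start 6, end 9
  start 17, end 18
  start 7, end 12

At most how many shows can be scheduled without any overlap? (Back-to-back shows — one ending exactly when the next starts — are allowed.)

Sort by end time and greedily take each interval whose start is ≥ the last chosen end.
By end time: (0,4), (6,7), (6,9), (8,10), (7,12), (10,13), (9,14), (11,15), (17,18), (15,19).
Pick (0,4); next start ≥ 4 → (6,7); next start ≥ 7 → (8,10); next start ≥ 10 → (10,13); next start ≥ 13 → (17,18).
Selected 5 shows.

5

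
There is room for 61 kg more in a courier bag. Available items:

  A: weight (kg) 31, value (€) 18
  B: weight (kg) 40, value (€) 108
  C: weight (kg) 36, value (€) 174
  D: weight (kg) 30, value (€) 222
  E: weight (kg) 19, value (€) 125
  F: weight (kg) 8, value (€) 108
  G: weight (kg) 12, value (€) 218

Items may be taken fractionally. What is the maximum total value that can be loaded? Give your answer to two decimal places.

Order: G (218/12=18.17) > F (108/8=13.50) > D (222/30=7.40) > E (125/19=6.58) > C (174/36=4.83) > B (108/40=2.70) > A (18/31=0.58)
Fill: take G (12 @ 218) → take F (8 @ 108) → take D (30 @ 222) → take 11/19 of E → 72.37; 61/61 used.
Total value = 620.37

620.37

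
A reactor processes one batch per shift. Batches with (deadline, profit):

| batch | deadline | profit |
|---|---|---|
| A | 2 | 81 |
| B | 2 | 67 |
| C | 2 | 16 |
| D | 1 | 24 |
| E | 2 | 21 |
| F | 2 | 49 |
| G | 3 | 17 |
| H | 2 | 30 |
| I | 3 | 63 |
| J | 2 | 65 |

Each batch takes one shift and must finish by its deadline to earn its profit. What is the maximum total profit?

Profit order: A=81 B=67 J=65 I=63 F=49 H=30 D=24 E=21 G=17 C=16
Assign: A→slot 2, B→slot 1, J skipped, I→slot 3, F skipped, H skipped, D skipped, E skipped, G skipped, C skipped.
Slots: [1:B] [2:A] [3:I]
Profit = 67 + 81 + 63 = 211

211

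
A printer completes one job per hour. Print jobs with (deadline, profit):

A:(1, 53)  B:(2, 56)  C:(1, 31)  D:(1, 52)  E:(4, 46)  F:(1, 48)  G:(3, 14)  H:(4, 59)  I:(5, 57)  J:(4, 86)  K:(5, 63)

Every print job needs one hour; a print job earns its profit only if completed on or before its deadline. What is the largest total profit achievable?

By profit: J(d4,86), K(d5,63), H(d4,59), I(d5,57), B(d2,56), A(d1,53), D(d1,52), F(d1,48), E(d4,46), C(d1,31), G(d3,14)
J→slot 4; K→slot 5; H→slot 3; I→slot 2; B→slot 1; A skipped; D skipped; F skipped; E skipped; C skipped; G skipped.
Profit = 56 + 57 + 59 + 86 + 63 = 321

321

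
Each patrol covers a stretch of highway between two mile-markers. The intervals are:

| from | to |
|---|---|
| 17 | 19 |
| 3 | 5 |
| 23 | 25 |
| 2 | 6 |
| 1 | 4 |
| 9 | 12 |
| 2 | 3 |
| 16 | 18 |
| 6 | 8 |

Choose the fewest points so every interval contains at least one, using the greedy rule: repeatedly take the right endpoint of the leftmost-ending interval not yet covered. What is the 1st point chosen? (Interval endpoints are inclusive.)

3

By right end: [2,3]  [1,4]  [3,5]  [2,6]  [6,8]  [9,12]  [16,18]  [17,19]  [23,25]
[2,3] uncovered → point at 3; [6,8] uncovered → point at 8; [9,12] uncovered → point at 12; [16,18] uncovered → point at 18; [23,25] uncovered → point at 25.
Points: 3, 8, 12, 18, 25 (5 total).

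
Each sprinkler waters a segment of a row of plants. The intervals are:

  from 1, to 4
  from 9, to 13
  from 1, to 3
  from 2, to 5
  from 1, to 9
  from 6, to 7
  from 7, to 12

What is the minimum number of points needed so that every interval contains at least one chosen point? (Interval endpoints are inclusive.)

3

Sorted: [1,3] [1,4] [2,5] [6,7] [1,9] [7,12] [9,13]
{[1,3],[1,4],[2,5]} hit by 3; {[6,7],[1,9],[7,12]} hit by 7; {[9,13]} hit by 13.
Points: 3, 7, 13 (3 total).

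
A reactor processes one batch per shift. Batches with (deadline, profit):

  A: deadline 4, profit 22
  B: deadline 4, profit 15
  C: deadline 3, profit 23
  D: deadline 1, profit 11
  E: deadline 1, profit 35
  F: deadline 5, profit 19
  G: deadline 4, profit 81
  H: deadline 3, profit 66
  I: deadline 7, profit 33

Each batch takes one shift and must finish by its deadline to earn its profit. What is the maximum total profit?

Sort by profit descending; place each in the latest free slot ≤ its deadline.
By profit: G(d4,81), H(d3,66), E(d1,35), I(d7,33), C(d3,23), A(d4,22), F(d5,19), B(d4,15), D(d1,11)
G→slot 4; H→slot 3; E→slot 1; I→slot 7; C→slot 2; A skipped; F→slot 5; B skipped; D skipped.
Profit = 35 + 23 + 66 + 81 + 19 + 33 = 257

257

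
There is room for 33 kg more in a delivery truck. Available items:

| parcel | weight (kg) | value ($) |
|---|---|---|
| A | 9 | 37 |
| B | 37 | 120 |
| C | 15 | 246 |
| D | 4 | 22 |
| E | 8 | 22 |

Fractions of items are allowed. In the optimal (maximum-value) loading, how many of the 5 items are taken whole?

3

Sort by value per unit weight and fill in that order.
Ratios (sorted): C 16.40, D 5.50, A 4.11, B 3.24, E 2.75
take C (15 @ 246); take D (4 @ 22); take A (9 @ 37); take 5/37 of B → 16.22. Capacity used 33/33.
3 item(s) taken whole; one partial (take 5/37 of B).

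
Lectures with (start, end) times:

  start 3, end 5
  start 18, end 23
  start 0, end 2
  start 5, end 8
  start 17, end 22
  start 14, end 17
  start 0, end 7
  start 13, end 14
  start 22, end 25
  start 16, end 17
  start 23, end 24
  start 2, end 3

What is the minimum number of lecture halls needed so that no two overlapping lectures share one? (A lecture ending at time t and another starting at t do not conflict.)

Events (time:±→running): 0:+→1 0:+→2 … peak 2.

2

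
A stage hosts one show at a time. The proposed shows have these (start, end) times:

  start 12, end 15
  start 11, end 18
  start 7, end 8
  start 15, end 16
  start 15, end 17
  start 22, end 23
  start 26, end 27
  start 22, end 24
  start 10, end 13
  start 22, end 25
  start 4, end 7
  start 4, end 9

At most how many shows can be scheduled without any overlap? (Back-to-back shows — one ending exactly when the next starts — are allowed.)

6

Sorted by end: (4,7)  (7,8)  (4,9)  (10,13)  (12,15)  (15,16)  (15,17)  (11,18)  (22,23)  (22,24)  (22,25)  (26,27)
take (4,7); take (7,8); take (10,13); skip (12,15); take (15,16); take (22,23); take (26,27).
Selected 6 shows.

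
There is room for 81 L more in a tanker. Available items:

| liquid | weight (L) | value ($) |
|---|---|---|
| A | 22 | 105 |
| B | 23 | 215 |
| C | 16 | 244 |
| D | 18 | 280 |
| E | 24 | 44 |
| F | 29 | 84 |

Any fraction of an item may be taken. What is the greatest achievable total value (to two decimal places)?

849.79

Greedy by value/weight ratio, highest first.
Ratios (sorted): D 15.56, C 15.25, B 9.35, A 4.77, F 2.90, E 1.83
take D (18 @ 280); take C (16 @ 244); take B (23 @ 215); take A (22 @ 105); take 2/29 of F → 5.79. Capacity used 81/81.
Total value = 849.79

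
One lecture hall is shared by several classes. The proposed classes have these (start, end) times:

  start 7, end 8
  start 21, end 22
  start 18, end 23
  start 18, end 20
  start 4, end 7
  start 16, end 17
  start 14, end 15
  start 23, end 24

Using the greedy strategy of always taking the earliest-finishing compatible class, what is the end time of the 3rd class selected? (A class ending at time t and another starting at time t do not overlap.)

15

Greedy by earliest finish: after sorting by end time, pick each interval compatible with the last pick.
By end time: (4,7), (7,8), (14,15), (16,17), (18,20), (21,22), (18,23), (23,24).
Pick (4,7); next start ≥ 7 → (7,8); next start ≥ 8 → (14,15); next start ≥ 15 → (16,17); next start ≥ 17 → (18,20); next start ≥ 20 → (21,22); next start ≥ 22 → (23,24).
Selected: (4,7) (7,8) (14,15) (16,17) (18,20) (21,22) (23,24)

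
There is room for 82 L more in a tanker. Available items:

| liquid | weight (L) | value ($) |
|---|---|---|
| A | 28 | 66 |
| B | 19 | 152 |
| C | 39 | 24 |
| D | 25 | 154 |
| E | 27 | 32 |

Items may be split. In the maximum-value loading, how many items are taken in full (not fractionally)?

Greedy by value/weight ratio, highest first.
Ratios (sorted): B 8.00, D 6.16, A 2.36, E 1.19, C 0.62
take B (19 @ 152); take D (25 @ 154); take A (28 @ 66); take 10/27 of E → 11.85. Capacity used 82/82.
3 item(s) taken whole; one partial (take 10/27 of E).

3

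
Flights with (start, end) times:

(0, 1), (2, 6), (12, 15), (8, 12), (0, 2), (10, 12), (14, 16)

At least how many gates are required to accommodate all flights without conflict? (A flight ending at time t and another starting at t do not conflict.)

The answer is the maximum number of intervals overlapping at any instant.
Events (time:±→running): 0:+→1 0:+→2 … peak 2.

2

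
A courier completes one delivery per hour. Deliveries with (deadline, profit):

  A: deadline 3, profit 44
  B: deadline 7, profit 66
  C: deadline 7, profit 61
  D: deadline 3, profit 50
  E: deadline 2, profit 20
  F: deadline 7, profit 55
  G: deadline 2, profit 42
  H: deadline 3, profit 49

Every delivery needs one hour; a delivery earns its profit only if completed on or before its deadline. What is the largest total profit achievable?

Sort by profit descending; place each in the latest free slot ≤ its deadline.
Profit order: B=66 C=61 F=55 D=50 H=49 A=44 G=42 E=20
Assign: B→slot 7, C→slot 6, F→slot 5, D→slot 3, H→slot 2, A→slot 1, G skipped, E skipped.
Slots: [1:A] [2:H] [3:D] [5:F] [6:C] [7:B]
Profit = 44 + 49 + 50 + 55 + 61 + 66 = 325

325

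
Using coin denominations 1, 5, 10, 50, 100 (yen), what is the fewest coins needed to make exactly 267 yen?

Greedy: take as many of the largest coin as possible, then repeat with the remainder.
267 − 2×100→67 − 1×50→17 − 1×10→7 − 1×5→2 − 2×1→0
Total coins = 2 + 1 + 1 + 1 + 2 = 7

7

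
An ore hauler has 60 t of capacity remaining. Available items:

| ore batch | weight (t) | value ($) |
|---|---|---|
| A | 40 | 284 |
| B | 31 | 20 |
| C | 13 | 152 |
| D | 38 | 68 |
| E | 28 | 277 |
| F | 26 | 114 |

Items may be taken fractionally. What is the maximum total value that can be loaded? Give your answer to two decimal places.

563.90

Ratios (sorted): C 11.69, E 9.89, A 7.10, F 4.38, D 1.79, B 0.65
take C (13 @ 152); take E (28 @ 277); take 19/40 of A → 134.90. Capacity used 60/60.
Total value = 563.90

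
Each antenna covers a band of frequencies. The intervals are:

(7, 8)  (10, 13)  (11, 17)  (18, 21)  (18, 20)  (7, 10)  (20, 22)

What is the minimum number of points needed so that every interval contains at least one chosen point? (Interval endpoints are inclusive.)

3

Process intervals by earliest right end; each time one isn't hit yet, stab at its right endpoint.
Sorted: [7,8] [7,10] [10,13] [11,17] [18,20] [18,21] [20,22]
{[7,8],[7,10]} hit by 8; {[10,13],[11,17]} hit by 13; {[18,20],[18,21],[20,22]} hit by 20.
Points: 8, 13, 20 (3 total).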